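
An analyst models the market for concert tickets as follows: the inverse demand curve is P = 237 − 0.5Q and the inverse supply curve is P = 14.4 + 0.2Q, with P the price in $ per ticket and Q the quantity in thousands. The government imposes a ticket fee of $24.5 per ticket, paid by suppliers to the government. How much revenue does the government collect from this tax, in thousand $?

Tax revenue = $6933.5 thousand.

Rewrite in direct form: Qd = 474 − 2P and Qs = 5P − 72.
Without the tax, 474 − 2P = 5P − 72 gives 7P = 546, so P* = $78 and Q* = 318.
With the tax collected from suppliers, supply shifts: Qs = 5(P − 24.5) − 72.
Solving gives Q = 283 with buyers paying $95.5 and suppliers receiving $71 (the $24.5 wedge).
Revenue = t · Q = 24.5 · 283 = $6933.5.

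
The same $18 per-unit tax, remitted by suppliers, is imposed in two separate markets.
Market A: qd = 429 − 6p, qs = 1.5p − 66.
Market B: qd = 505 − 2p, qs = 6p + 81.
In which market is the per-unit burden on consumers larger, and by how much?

Market A: pre-tax p* = $66, q* = 33; post-tax q = 11.4; per-unit burden on consumers = $3.6.
Market B: pre-tax p* = $53, q* = 399; post-tax q = 372; per-unit burden on consumers = $13.5.
Difference: $3.6 vs $13.5 → market B is larger by $9.9.

Market B, by $9.9.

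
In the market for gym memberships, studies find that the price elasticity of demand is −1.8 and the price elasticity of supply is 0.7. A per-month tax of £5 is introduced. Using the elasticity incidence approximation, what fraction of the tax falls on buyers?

Incidence ratio: buyers' share ≈ εs / (εs + |εd|) = 0.7 / (0.7 + 1.8) = 0.28.
Supply is the less elastic side, so buyers bear the smaller share.

Buyers' share ≈ 0.28.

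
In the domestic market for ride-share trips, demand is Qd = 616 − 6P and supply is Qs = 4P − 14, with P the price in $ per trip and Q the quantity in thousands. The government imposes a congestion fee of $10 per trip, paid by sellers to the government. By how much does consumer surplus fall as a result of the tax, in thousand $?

Consumer surplus falls by $904 thousand.

Before the tax: set 616 − 6P = 4P − 14 → P* = $63, Q* = 238.
With the tax collected from sellers, supply shifts: Qs = 4(P − 10) − 14.
Solving gives Q = 214 with buyers paying $67 and sellers receiving $57 (the $10 wedge).
ΔCS is the trapezoid between Q = 214 and Q = 238 of height $4: ½ · (238 + 214) · 4 = $904.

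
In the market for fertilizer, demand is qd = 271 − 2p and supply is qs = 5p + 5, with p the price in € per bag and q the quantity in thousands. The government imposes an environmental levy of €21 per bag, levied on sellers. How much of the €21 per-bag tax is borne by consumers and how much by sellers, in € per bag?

Without the tax, 271 − 2p = 5p + 5 gives 7p = 266, so p* = €38 and q* = 195.
With the tax collected from sellers, supply shifts: qs = 5(p − 21) + 5.
New equilibrium: consumers pay €53, sellers receive €32, q = 165. (Wedge: pb − ps = 21.)
Burden on consumers: €15; on sellers: €6. (They sum to €21.)
The less price-elastic side of the market bears the larger share of a per-unit tax.

Consumers bear €15 per bag; sellers bear €6 per bag.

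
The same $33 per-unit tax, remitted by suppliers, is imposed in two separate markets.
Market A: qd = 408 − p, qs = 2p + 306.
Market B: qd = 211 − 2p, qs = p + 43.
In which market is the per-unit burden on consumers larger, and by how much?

Market A, by $11.

Market A: pre-tax p* = $34, q* = 374; post-tax q = 352; per-unit burden on consumers = $22.
Market B: pre-tax p* = $56, q* = 99; post-tax q = 77; per-unit burden on consumers = $11.
Difference: $22 vs $11 → market A is larger by $11.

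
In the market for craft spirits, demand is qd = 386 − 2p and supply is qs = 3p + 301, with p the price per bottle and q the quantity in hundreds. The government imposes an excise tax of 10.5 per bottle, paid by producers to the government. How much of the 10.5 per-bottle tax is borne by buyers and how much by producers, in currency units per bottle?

Before the tax: set 386 − 2p = 3p + 301 → p* = 17, q* = 352.
With the tax collected from producers, supply shifts: qs = 3(p − 10.5) + 301.
New equilibrium: buyers pay 23.3, producers receive 12.8, q = 339.4. (Wedge: pb − ps = 10.5.)
Burden on buyers: 6.3; on producers: 4.2. (They sum to 10.5.)

Buyers bear 6.3 per bottle; producers bear 4.2 per bottle.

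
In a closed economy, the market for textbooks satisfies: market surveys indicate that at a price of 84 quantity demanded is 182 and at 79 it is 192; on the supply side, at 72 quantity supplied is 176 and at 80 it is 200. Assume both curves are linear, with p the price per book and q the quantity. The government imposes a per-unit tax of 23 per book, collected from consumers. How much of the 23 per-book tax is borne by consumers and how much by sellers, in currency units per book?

Consumers bear 13.8 per book; sellers bear 9.2 per book.

Demand slope: (192 − 182)/(79 − 84) = -2, so qd = 350 − 2p.
Supply slope: (200 − 176)/(80 − 72) = 3, so qs = 3p − 40.
Before the tax: set 350 − 2p = 3p − 40 → p* = 78, q* = 194.
With the tax collected from consumers, demand (in seller-price terms) shifts: qd = 350 − 2(p + 23).
New equilibrium: consumers pay 91.8, sellers receive 68.8, q = 166.4. (Wedge: pb − ps = 23.)
Burden on consumers: 13.8; on sellers: 9.2. (They sum to 23.)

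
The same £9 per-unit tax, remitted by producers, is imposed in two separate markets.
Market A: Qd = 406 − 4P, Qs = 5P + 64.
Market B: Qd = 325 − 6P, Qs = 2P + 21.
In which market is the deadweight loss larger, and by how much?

Market A: pre-tax P* = £38, Q* = 254; post-tax Q = 234; deadweight loss = £90.
Market B: pre-tax P* = £38, Q* = 97; post-tax Q = 83.5; deadweight loss = £60.75.
Difference: £90 vs £60.75 → market A is larger by £29.25.

Market A, by £29.25.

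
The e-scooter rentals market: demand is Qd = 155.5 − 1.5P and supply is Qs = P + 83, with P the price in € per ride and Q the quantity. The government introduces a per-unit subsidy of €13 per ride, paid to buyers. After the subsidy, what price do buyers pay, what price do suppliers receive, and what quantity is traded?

Buyers pay €23.8; suppliers receive €36.8; quantity = 119.8.

Without the subsidy, 155.5 − 1.5P = P + 83 gives 2.5P = 72.5, so P* = €29 and Q* = 112.
With a per-unit subsidy paid to buyers, each effectively pays P − 13, so demand becomes Qd = 155.5 − 1.5(P − 13).
New equilibrium: buyers pay €23.8, suppliers receive €36.8, Q = 119.8. (Wedge: Pb − Ps = −13.)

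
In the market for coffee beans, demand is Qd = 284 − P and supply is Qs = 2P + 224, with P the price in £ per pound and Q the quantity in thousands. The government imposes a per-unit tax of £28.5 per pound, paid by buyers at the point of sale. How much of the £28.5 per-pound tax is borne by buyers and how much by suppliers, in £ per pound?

Without the tax, 284 − P = 2P + 224 gives 3P = 60, so P* = £20 and Q* = 264.
With the tax collected from buyers, demand (in seller-price terms) shifts: Qd = 284 − (P + 28.5).
Solving gives Q = 245 with buyers paying £39 and suppliers receiving £10.5 (the £28.5 wedge).
Burden on buyers: £19; on suppliers: £9.5. (They sum to £28.5.)
The less price-elastic side of the market bears the larger share of a per-unit tax.

Buyers bear £19 per pound; suppliers bear £9.5 per pound.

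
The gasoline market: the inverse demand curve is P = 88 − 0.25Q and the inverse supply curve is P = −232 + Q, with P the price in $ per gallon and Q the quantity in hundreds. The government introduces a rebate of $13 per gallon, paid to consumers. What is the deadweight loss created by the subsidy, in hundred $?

Rewrite in direct form: Qd = 352 − 4P and Qs = P + 232.
Before the subsidy: set 352 − 4P = P + 232 → P* = $24, Q* = 256.
With a per-unit subsidy paid to consumers, each effectively pays P − 13, so demand becomes Qd = 352 − 4(P − 13).
Solving gives Q = 266.4 with consumers paying $21.4 and suppliers receiving $34.4 (the $13 wedge).
Quantity rises by |ΔQ| = |256 − 266.4| = 10.4.
DWL = ½ · t · |ΔQ| = ½ · 13 · 10.4 = $67.6.

Deadweight loss = $67.6 hundred.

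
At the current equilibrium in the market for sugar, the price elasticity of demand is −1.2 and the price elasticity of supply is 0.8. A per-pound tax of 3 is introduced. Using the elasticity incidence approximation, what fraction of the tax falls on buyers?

Incidence ratio: buyers' share ≈ εs / (εs + |εd|) = 0.8 / (0.8 + 1.2) = 0.4.
Supply is the less elastic side, so buyers bear the smaller share.

Buyers' share ≈ 0.4.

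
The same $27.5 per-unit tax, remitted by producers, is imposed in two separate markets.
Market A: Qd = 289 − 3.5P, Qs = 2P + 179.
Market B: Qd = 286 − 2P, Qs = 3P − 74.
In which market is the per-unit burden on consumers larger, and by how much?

Market A: pre-tax P* = $20, Q* = 219; post-tax Q = 184; per-unit burden on consumers = $10.
Market B: pre-tax P* = $72, Q* = 142; post-tax Q = 109; per-unit burden on consumers = $16.5.
Difference: $10 vs $16.5 → market B is larger by $6.5.

Market B, by $6.5.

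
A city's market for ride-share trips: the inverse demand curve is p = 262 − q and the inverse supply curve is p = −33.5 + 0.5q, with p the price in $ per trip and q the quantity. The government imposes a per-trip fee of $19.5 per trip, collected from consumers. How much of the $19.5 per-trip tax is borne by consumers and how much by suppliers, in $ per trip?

Inverting to q(p) form: qd = 262 − p; qs = 2p + 67.
Before the tax: set 262 − p = 2p + 67 → p* = $65, q* = 197.
With the tax collected from consumers, demand (in seller-price terms) shifts: qd = 262 − (p + 19.5).
Solving gives q = 184 with consumers paying $78 and suppliers receiving $58.5 (the $19.5 wedge).
Burden on consumers: $13; on suppliers: $6.5. (They sum to $19.5.)

Consumers bear $13 per trip; suppliers bear $6.5 per trip.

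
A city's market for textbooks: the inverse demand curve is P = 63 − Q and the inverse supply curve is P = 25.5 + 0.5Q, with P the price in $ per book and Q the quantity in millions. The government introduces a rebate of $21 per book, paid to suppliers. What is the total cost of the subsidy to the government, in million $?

Government outlay = $819 million.

Inverting to Q(P) form: Qd = 63 − P; Qs = 2P − 51.
Without the subsidy, 63 − P = 2P − 51 gives 3P = 114, so P* = $38 and Q* = 25.
With a per-unit subsidy paid to suppliers, each receives P + 21 per unit sold, so supply becomes Qs = 2(P + 21) − 51.
Solving gives Q = 39 with consumers paying $24 and suppliers receiving $45 (the $21 wedge).
Outlay = t · Q = 21 · 39 = $819.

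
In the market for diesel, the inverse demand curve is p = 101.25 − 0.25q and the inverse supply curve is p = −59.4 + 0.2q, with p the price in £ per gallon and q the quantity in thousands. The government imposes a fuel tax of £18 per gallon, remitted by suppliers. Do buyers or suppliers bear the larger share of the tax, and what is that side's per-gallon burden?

Inverting to q(p) form: qd = 405 − 4p; qs = 5p + 297.
Before the tax: set 405 − 4p = 5p + 297 → p* = £12, q* = 357.
With the tax collected from suppliers, supply shifts: qs = 5(p − 18) + 297.
Solving gives q = 317 with buyers paying £22 and suppliers receiving £4 (the £18 wedge).
Per-gallon burden: buyers £10, suppliers £8.
Buyers take the larger share because demand is less price-elastic here (demand slope 4 vs supply slope 5).
The less price-elastic side of the market bears the larger share of a per-unit tax.

Buyers bear the larger share: £10 per gallon.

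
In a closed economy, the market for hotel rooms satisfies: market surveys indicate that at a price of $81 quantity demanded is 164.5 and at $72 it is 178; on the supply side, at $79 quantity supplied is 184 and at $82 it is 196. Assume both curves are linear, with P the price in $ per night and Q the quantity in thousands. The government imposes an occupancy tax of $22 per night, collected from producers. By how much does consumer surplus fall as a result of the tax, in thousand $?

Consumer surplus falls by $2560 thousand.

Demand slope: (178 − 164.5)/(72 − 81) = -1.5, so Qd = 286 − 1.5P.
Supply slope: (196 − 184)/(82 − 79) = 4, so Qs = 4P − 132.
Without the tax, 286 − 1.5P = 4P − 132 gives 5.5P = 418, so P* = $76 and Q* = 172.
With the tax collected from producers, supply shifts: Qs = 4(P − 22) − 132.
Solving gives Q = 148 with consumers paying $92 and producers receiving $70 (the $22 wedge).
ΔCS is the trapezoid between Q = 148 and Q = 172 of height $16: ½ · (172 + 148) · 16 = $2560.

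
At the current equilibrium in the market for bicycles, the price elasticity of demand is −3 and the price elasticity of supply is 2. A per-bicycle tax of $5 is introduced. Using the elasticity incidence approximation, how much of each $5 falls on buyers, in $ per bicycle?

Incidence ratio: buyers' share ≈ εs / (εs + |εd|) = 2 / (2 + 3) = 0.4.
So buyers bear ≈ 0.4 × $5 = $2; suppliers bear $3.

Buyers bear ≈ $2 per bicycle.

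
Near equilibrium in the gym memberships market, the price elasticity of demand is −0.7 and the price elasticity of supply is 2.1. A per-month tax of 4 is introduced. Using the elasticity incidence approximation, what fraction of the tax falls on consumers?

Incidence ratio: consumers' share ≈ εs / (εs + |εd|) = 2.1 / (2.1 + 0.7) = 0.75.
Supply is the more elastic side, so consumers bear the larger share.

Consumers' share ≈ 0.75.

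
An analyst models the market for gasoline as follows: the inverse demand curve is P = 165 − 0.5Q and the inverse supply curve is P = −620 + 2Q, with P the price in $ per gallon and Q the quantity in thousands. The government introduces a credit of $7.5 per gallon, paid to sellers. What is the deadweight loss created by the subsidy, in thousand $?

Deadweight loss = $11.25 thousand.

Inverting to Q(P) form: Qd = 330 − 2P; Qs = 0.5P + 310.
Without the subsidy, 330 − 2P = 0.5P + 310 gives 2.5P = 20, so P* = $8 and Q* = 314.
With a per-unit subsidy paid to sellers, each receives P + 7.5 per unit sold, so supply becomes Qs = 0.5(P + 7.5) + 310.
New equilibrium: consumers pay $6.5, sellers receive $14, Q = 317. (Wedge: Pb − Ps = −7.5.)
Quantity rises by |ΔQ| = |314 − 317| = 3.
DWL = ½ · t · |ΔQ| = ½ · 7.5 · 3 = $11.25.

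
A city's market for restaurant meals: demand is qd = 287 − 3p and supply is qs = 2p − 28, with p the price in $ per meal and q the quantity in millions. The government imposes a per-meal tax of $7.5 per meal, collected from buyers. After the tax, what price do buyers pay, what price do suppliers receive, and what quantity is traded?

Buyers pay $66; suppliers receive $58.5; quantity = 89.

Before the tax: set 287 − 3p = 2p − 28 → p* = $63, q* = 98.
With the tax collected from buyers, demand (in seller-price terms) shifts: qd = 287 − 3(p + 7.5).
New equilibrium: buyers pay $66, suppliers receive $58.5, q = 89. (Wedge: pb − ps = 7.5.)
The less price-elastic side of the market bears the larger share of a per-unit tax.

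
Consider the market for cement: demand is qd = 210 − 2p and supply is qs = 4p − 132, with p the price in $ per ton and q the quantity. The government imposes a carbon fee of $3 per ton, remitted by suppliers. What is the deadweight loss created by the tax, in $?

Before the tax: set 210 − 2p = 4p − 132 → p* = $57, q* = 96.
With the tax collected from suppliers, supply shifts: qs = 4(p − 3) − 132.
New equilibrium: buyers pay $59, suppliers receive $56, q = 92. (Wedge: pb − ps = 3.)
Quantity falls by |ΔQ| = |96 − 92| = 4.
DWL = ½ · t · |ΔQ| = ½ · 3 · 4 = $6.

Deadweight loss = $6.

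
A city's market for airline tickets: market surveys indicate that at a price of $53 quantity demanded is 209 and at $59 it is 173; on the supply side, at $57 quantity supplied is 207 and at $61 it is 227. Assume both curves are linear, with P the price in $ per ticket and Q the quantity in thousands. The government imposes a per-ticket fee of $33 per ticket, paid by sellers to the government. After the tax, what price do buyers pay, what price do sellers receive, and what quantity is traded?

Buyers pay $70; sellers receive $37; quantity = 107.

Demand slope: (173 − 209)/(59 − 53) = -6, so Qd = 527 − 6P.
Supply slope: (227 − 207)/(61 − 57) = 5, so Qs = 5P − 78.
Before the tax: set 527 − 6P = 5P − 78 → P* = $55, Q* = 197.
With the tax collected from sellers, supply shifts: Qs = 5(P − 33) − 78.
Solving gives Q = 107 with buyers paying $70 and sellers receiving $37 (the $33 wedge).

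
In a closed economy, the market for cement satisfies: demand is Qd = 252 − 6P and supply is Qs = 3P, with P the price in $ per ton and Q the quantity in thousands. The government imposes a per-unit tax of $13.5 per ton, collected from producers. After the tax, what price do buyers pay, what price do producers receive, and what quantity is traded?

Without the tax, 252 − 6P = 3P gives 9P = 252, so P* = $28 and Q* = 84.
With the tax collected from producers, supply shifts: Qs = 3(P − 13.5).
Solving gives Q = 57 with buyers paying $32.5 and producers receiving $19 (the $13.5 wedge).
The less price-elastic side of the market bears the larger share of a per-unit tax.

Buyers pay $32.5; producers receive $19; quantity = 57.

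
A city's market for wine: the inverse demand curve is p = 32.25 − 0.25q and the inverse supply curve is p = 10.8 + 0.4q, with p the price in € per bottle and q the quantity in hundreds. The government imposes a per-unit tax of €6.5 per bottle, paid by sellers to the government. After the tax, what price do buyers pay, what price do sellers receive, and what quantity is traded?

Buyers pay €26.5; sellers receive €20; quantity = 23.

Inverting to q(p) form: qd = 129 − 4p; qs = 2.5p − 27.
Before the tax: set 129 − 4p = 2.5p − 27 → p* = €24, q* = 33.
With the tax collected from sellers, supply shifts: qs = 2.5(p − 6.5) − 27.
New equilibrium: buyers pay €26.5, sellers receive €20, q = 23. (Wedge: pb − ps = 6.5.)
The less price-elastic side of the market bears the larger share of a per-unit tax.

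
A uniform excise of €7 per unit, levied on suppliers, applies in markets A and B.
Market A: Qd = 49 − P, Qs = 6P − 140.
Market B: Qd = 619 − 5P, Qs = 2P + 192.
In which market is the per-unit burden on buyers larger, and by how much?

Market A: pre-tax P* = €27, Q* = 22; post-tax Q = 16; per-unit burden on buyers = €6.
Market B: pre-tax P* = €61, Q* = 314; post-tax Q = 304; per-unit burden on buyers = €2.
Difference: €6 vs €2 → market A is larger by €4.

Market A, by €4.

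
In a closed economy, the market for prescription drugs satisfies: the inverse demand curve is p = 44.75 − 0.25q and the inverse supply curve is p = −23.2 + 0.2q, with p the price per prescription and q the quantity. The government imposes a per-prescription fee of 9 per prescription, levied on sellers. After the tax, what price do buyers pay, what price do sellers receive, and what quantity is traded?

Buyers pay 12; sellers receive 3; quantity = 131.

Rewrite in direct form: qd = 179 − 4p and qs = 5p + 116.
Without the tax, 179 − 4p = 5p + 116 gives 9p = 63, so p* = 7 and q* = 151.
With the tax collected from sellers, supply shifts: qs = 5(p − 9) + 116.
New equilibrium: buyers pay 12, sellers receive 3, q = 131. (Wedge: pb − ps = 9.)
The less price-elastic side of the market bears the larger share of a per-unit tax.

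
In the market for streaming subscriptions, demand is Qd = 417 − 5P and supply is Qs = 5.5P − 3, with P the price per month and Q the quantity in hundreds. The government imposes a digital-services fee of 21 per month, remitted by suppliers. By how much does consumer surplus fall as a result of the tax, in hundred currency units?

Before the tax: set 417 − 5P = 5.5P − 3 → P* = 40, Q* = 217.
With the tax collected from suppliers, supply shifts: Qs = 5.5(P − 21) − 3.
New equilibrium: consumers pay 51, suppliers receive 30, Q = 162. (Wedge: Pb − Ps = 21.)
ΔCS is the trapezoid between Q = 162 and Q = 217 of height 11: ½ · (217 + 162) · 11 = 2084.5.

Consumer surplus falls by 2084.5 hundred.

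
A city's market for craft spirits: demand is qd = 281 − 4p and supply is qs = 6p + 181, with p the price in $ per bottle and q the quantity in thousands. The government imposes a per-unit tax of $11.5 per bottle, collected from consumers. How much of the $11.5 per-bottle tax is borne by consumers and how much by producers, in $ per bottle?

Without the tax, 281 − 4p = 6p + 181 gives 10p = 100, so p* = $10 and q* = 241.
With the tax collected from consumers, demand (in seller-price terms) shifts: qd = 281 − 4(p + 11.5).
New equilibrium: consumers pay $16.9, producers receive $5.4, q = 213.4. (Wedge: pb − ps = 11.5.)
Burden on consumers: $6.9; on producers: $4.6. (They sum to $11.5.)

Consumers bear $6.9 per bottle; producers bear $4.6 per bottle.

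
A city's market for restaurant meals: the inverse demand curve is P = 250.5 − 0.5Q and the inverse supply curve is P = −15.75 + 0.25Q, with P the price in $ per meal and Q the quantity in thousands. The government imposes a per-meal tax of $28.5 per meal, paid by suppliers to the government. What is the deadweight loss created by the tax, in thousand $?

Rewrite in direct form: Qd = 501 − 2P and Qs = 4P + 63.
Without the tax, 501 − 2P = 4P + 63 gives 6P = 438, so P* = $73 and Q* = 355.
With the tax collected from suppliers, supply shifts: Qs = 4(P − 28.5) + 63.
New equilibrium: buyers pay $92, suppliers receive $63.5, Q = 317. (Wedge: Pb − Ps = 28.5.)
Quantity falls by |ΔQ| = |355 − 317| = 38.
DWL = ½ · t · |ΔQ| = ½ · 28.5 · 38 = $541.5.

Deadweight loss = $541.5 thousand.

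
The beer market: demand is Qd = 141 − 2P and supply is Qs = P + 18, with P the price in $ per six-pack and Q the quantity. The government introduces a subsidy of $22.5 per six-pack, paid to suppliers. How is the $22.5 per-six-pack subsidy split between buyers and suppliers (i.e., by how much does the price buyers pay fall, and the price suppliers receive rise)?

Without the subsidy, 141 − 2P = P + 18 gives 3P = 123, so P* = $41 and Q* = 59.
With a per-unit subsidy paid to suppliers, each receives P + 22.5 per unit sold, so supply becomes Qs = (P + 22.5) + 18.
Solving gives Q = 74 with buyers paying $33.5 and suppliers receiving $56 (the $22.5 wedge).
Gain to buyers: $7.5; to suppliers: $15. (They sum to $22.5.)

Buyers gain $7.5 per six-pack; suppliers gain $15 per six-pack.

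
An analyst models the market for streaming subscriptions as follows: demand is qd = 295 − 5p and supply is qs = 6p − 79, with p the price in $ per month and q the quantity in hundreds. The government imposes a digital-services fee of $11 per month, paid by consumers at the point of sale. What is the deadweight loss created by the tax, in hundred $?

Without the tax, 295 − 5p = 6p − 79 gives 11p = 374, so p* = $34 and q* = 125.
With the tax collected from consumers, demand (in seller-price terms) shifts: qd = 295 − 5(p + 11).
New equilibrium: consumers pay $40, sellers receive $29, q = 95. (Wedge: pb − ps = 11.)
Quantity falls by |ΔQ| = |125 − 95| = 30.
DWL = ½ · t · |ΔQ| = ½ · 11 · 30 = $165.

Deadweight loss = $165 hundred.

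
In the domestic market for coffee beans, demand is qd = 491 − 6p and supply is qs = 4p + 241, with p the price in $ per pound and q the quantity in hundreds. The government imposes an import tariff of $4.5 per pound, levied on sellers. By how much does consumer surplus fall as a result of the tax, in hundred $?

Without the tax, 491 − 6p = 4p + 241 gives 10p = 250, so p* = $25 and q* = 341.
With the tax collected from sellers, supply shifts: qs = 4(p − 4.5) + 241.
New equilibrium: buyers pay $26.8, sellers receive $22.3, q = 330.2. (Wedge: pb − ps = 4.5.)
ΔCS is the trapezoid between Q = 330.2 and Q = 341 of height $1.8: ½ · (341 + 330.2) · 1.8 = $604.08.

Consumer surplus falls by $604.08 hundred.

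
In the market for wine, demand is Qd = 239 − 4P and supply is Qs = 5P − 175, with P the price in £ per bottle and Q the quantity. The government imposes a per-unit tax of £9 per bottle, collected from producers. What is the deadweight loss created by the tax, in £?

Deadweight loss = £90.

Before the tax: set 239 − 4P = 5P − 175 → P* = £46, Q* = 55.
With the tax collected from producers, supply shifts: Qs = 5(P − 9) − 175.
New equilibrium: buyers pay £51, producers receive £42, Q = 35. (Wedge: Pb − Ps = 9.)
Quantity falls by |ΔQ| = |55 − 35| = 20.
DWL = ½ · t · |ΔQ| = ½ · 9 · 20 = £90.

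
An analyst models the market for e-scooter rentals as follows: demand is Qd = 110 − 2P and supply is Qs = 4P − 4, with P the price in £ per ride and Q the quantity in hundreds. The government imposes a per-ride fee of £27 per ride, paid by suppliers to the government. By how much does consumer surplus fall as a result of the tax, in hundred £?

Without the tax, 110 − 2P = 4P − 4 gives 6P = 114, so P* = £19 and Q* = 72.
With the tax collected from suppliers, supply shifts: Qs = 4(P − 27) − 4.
Solving gives Q = 36 with buyers paying £37 and suppliers receiving £10 (the £27 wedge).
ΔCS is the trapezoid between Q = 36 and Q = 72 of height £18: ½ · (72 + 36) · 18 = £972.

Consumer surplus falls by £972 hundred.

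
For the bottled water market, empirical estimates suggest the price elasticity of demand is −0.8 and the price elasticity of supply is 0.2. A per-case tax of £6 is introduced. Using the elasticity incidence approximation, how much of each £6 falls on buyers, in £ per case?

Buyers bear ≈ £1.2 per case.

Incidence ratio: buyers' share ≈ εs / (εs + |εd|) = 0.2 / (0.2 + 0.8) = 0.2.
So buyers bear ≈ 0.2 × £6 = £1.2; sellers bear £4.8.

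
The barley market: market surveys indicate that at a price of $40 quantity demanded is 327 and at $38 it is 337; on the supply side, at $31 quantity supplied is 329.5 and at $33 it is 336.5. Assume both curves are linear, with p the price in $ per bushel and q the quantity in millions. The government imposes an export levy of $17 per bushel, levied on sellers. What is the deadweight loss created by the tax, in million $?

Deadweight loss = $297.5 million.

Demand slope: (337 − 327)/(38 − 40) = -5, so qd = 527 − 5p.
Supply slope: (336.5 − 329.5)/(33 − 31) = 3.5, so qs = 3.5p + 221.
Without the tax, 527 − 5p = 3.5p + 221 gives 8.5p = 306, so p* = $36 and q* = 347.
With the tax collected from sellers, supply shifts: qs = 3.5(p − 17) + 221.
New equilibrium: buyers pay $43, sellers receive $26, q = 312. (Wedge: pb − ps = 17.)
Quantity falls by |ΔQ| = |347 − 312| = 35.
DWL = ½ · t · |ΔQ| = ½ · 17 · 35 = $297.5.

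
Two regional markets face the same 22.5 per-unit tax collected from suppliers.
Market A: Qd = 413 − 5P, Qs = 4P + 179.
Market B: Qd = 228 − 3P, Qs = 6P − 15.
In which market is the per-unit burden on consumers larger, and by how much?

Market B, by 5.

Market A: pre-tax P* = 26, Q* = 283; post-tax Q = 233; per-unit burden on consumers = 10.
Market B: pre-tax P* = 27, Q* = 147; post-tax Q = 102; per-unit burden on consumers = 15.
Difference: 10 vs 15 → market B is larger by 5.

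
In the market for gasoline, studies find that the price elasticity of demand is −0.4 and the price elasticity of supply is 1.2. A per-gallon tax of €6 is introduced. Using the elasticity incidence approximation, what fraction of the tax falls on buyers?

Buyers' share ≈ 0.75.

Incidence ratio: buyers' share ≈ εs / (εs + |εd|) = 1.2 / (1.2 + 0.4) = 0.75.
Supply is the more elastic side, so buyers bear the larger share.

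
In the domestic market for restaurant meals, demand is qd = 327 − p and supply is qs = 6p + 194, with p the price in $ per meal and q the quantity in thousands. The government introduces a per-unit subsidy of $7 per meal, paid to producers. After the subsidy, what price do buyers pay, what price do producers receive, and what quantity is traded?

Buyers pay $13; producers receive $20; quantity = 314.

Without the subsidy, 327 − p = 6p + 194 gives 7p = 133, so p* = $19 and q* = 308.
With a per-unit subsidy paid to producers, each receives p + 7 per unit sold, so supply becomes qs = 6(p + 7) + 194.
Solving gives q = 314 with buyers paying $13 and producers receiving $20 (the $7 wedge).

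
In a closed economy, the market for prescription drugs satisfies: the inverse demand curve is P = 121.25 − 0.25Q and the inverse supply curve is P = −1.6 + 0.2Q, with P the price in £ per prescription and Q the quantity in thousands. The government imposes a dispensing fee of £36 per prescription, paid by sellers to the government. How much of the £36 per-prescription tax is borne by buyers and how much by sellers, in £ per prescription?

Buyers bear £20 per prescription; sellers bear £16 per prescription.

Rewrite in direct form: Qd = 485 − 4P and Qs = 5P + 8.
Before the tax: set 485 − 4P = 5P + 8 → P* = £53, Q* = 273.
With the tax collected from sellers, supply shifts: Qs = 5(P − 36) + 8.
Solving gives Q = 193 with buyers paying £73 and sellers receiving £37 (the £36 wedge).
Burden on buyers: £20; on sellers: £16. (They sum to £36.)
The less price-elastic side of the market bears the larger share of a per-unit tax.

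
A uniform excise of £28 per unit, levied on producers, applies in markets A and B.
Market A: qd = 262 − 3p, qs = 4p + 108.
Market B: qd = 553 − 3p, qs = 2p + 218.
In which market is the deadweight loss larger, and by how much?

Market A: pre-tax p* = £22, q* = 196; post-tax q = 148; deadweight loss = £672.
Market B: pre-tax p* = £67, q* = 352; post-tax q = 318.4; deadweight loss = £470.4.
Difference: £672 vs £470.4 → market A is larger by £201.6.

Market A, by £201.6.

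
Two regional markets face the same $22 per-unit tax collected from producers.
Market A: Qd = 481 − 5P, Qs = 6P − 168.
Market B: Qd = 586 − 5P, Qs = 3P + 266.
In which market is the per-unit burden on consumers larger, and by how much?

Market A: pre-tax P* = $59, Q* = 186; post-tax Q = 126; per-unit burden on consumers = $12.
Market B: pre-tax P* = $40, Q* = 386; post-tax Q = 344.75; per-unit burden on consumers = $8.25.
Difference: $12 vs $8.25 → market A is larger by $3.75.

Market A, by $3.75.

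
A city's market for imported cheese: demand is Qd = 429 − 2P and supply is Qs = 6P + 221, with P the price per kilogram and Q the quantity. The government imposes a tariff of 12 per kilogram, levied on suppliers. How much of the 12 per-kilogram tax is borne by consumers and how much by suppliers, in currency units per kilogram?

Consumers bear 9 per kilogram; suppliers bear 3 per kilogram.

Before the tax: set 429 − 2P = 6P + 221 → P* = 26, Q* = 377.
With the tax collected from suppliers, supply shifts: Qs = 6(P − 12) + 221.
New equilibrium: consumers pay 35, suppliers receive 23, Q = 359. (Wedge: Pb − Ps = 12.)
Burden on consumers: 9; on suppliers: 3. (They sum to 12.)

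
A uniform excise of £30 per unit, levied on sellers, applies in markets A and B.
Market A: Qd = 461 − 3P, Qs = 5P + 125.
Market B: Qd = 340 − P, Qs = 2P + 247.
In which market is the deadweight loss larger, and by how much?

Market A, by £543.75.

Market A: pre-tax P* = £42, Q* = 335; post-tax Q = 278.75; deadweight loss = £843.75.
Market B: pre-tax P* = £31, Q* = 309; post-tax Q = 289; deadweight loss = £300.
Difference: £843.75 vs £300 → market A is larger by £543.75.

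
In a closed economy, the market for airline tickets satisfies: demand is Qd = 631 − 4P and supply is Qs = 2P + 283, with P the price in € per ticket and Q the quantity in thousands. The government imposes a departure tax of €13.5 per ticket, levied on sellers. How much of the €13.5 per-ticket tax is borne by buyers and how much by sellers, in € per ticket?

Before the tax: set 631 − 4P = 2P + 283 → P* = €58, Q* = 399.
With the tax collected from sellers, supply shifts: Qs = 2(P − 13.5) + 283.
Solving gives Q = 381 with buyers paying €62.5 and sellers receiving €49 (the €13.5 wedge).
Burden on buyers: €4.5; on sellers: €9. (They sum to €13.5.)
The less price-elastic side of the market bears the larger share of a per-unit tax.

Buyers bear €4.5 per ticket; sellers bear €9 per ticket.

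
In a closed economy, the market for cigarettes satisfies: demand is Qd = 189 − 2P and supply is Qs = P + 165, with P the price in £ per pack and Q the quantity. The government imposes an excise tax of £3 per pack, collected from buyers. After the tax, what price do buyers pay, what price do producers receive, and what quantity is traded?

Without the tax, 189 − 2P = P + 165 gives 3P = 24, so P* = £8 and Q* = 173.
With the tax collected from buyers, demand (in seller-price terms) shifts: Qd = 189 − 2(P + 3).
Solving gives Q = 171 with buyers paying £9 and producers receiving £6 (the £3 wedge).
The less price-elastic side of the market bears the larger share of a per-unit tax.

Buyers pay £9; producers receive £6; quantity = 171.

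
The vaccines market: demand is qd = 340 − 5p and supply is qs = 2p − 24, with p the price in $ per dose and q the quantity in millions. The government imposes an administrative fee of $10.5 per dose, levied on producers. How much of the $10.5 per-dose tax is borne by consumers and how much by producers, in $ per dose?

Before the tax: set 340 − 5p = 2p − 24 → p* = $52, q* = 80.
With the tax collected from producers, supply shifts: qs = 2(p − 10.5) − 24.
New equilibrium: consumers pay $55, producers receive $44.5, q = 65. (Wedge: pb − ps = 10.5.)
Burden on consumers: $3; on producers: $7.5. (They sum to $10.5.)
The less price-elastic side of the market bears the larger share of a per-unit tax.

Consumers bear $3 per dose; producers bear $7.5 per dose.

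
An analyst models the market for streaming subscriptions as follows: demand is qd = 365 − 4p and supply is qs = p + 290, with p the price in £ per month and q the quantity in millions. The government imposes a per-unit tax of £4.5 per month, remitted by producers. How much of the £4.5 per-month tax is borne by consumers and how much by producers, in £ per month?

Consumers bear £0.9 per month; producers bear £3.6 per month.

Without the tax, 365 − 4p = p + 290 gives 5p = 75, so p* = £15 and q* = 305.
With the tax collected from producers, supply shifts: qs = (p − 4.5) + 290.
New equilibrium: consumers pay £15.9, producers receive £11.4, q = 301.4. (Wedge: pb − ps = 4.5.)
Burden on consumers: £0.9; on producers: £3.6. (They sum to £4.5.)
The less price-elastic side of the market bears the larger share of a per-unit tax.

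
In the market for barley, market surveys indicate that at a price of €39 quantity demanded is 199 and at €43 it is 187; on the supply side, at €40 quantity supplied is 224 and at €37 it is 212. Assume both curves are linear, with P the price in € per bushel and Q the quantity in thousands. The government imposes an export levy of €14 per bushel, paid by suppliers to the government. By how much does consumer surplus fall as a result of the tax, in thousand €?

Consumer surplus falls by €1568 thousand.

Demand slope: (187 − 199)/(43 − 39) = -3, so Qd = 316 − 3P.
Supply slope: (212 − 224)/(37 − 40) = 4, so Qs = 4P + 64.
Without the tax, 316 − 3P = 4P + 64 gives 7P = 252, so P* = €36 and Q* = 208.
With the tax collected from suppliers, supply shifts: Qs = 4(P − 14) + 64.
Solving gives Q = 184 with buyers paying €44 and suppliers receiving €30 (the €14 wedge).
ΔCS is the trapezoid between Q = 184 and Q = 208 of height €8: ½ · (208 + 184) · 8 = €1568.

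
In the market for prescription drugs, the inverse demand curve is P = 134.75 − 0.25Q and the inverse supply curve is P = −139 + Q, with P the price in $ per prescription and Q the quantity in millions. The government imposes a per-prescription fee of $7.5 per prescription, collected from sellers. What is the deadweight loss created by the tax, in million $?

Inverting to Q(P) form: Qd = 539 − 4P; Qs = P + 139.
Before the tax: set 539 − 4P = P + 139 → P* = $80, Q* = 219.
With the tax collected from sellers, supply shifts: Qs = (P − 7.5) + 139.
New equilibrium: buyers pay $81.5, sellers receive $74, Q = 213. (Wedge: Pb − Ps = 7.5.)
Quantity falls by |ΔQ| = |219 − 213| = 6.
DWL = ½ · t · |ΔQ| = ½ · 7.5 · 6 = $22.5.

Deadweight loss = $22.5 million.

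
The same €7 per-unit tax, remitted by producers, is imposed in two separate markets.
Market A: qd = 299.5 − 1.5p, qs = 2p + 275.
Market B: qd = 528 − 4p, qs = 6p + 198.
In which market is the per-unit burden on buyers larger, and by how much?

Market B, by €0.2.

Market A: pre-tax p* = €7, q* = 289; post-tax q = 283; per-unit burden on buyers = €4.
Market B: pre-tax p* = €33, q* = 396; post-tax q = 379.2; per-unit burden on buyers = €4.2.
Difference: €4 vs €4.2 → market B is larger by €0.2.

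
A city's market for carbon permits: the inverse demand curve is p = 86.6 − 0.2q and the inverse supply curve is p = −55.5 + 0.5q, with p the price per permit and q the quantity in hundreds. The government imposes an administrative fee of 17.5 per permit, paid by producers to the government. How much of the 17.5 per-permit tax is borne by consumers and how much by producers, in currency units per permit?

Consumers bear 5 per permit; producers bear 12.5 per permit.

Rewrite in direct form: qd = 433 − 5p and qs = 2p + 111.
Without the tax, 433 − 5p = 2p + 111 gives 7p = 322, so p* = 46 and q* = 203.
With the tax collected from producers, supply shifts: qs = 2(p − 17.5) + 111.
Solving gives q = 178 with consumers paying 51 and producers receiving 33.5 (the 17.5 wedge).
Burden on consumers: 5; on producers: 12.5. (They sum to 17.5.)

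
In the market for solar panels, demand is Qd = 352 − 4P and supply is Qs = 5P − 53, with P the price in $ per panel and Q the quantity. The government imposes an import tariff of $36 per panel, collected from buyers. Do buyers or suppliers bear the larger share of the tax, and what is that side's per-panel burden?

Before the tax: set 352 − 4P = 5P − 53 → P* = $45, Q* = 172.
With the tax collected from buyers, demand (in seller-price terms) shifts: Qd = 352 − 4(P + 36).
New equilibrium: buyers pay $65, suppliers receive $29, Q = 92. (Wedge: Pb − Ps = 36.)
Per-panel burden: buyers $20, suppliers $16.
Buyers take the larger share because demand is less price-elastic here (demand slope 4 vs supply slope 5).
The less price-elastic side of the market bears the larger share of a per-unit tax.

Buyers bear the larger share: $20 per panel.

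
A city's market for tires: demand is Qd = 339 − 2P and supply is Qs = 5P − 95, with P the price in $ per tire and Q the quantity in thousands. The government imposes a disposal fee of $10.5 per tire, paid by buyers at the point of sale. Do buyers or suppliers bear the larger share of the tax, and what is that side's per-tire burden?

Before the tax: set 339 − 2P = 5P − 95 → P* = $62, Q* = 215.
With the tax collected from buyers, demand (in seller-price terms) shifts: Qd = 339 − 2(P + 10.5).
New equilibrium: buyers pay $69.5, suppliers receive $59, Q = 200. (Wedge: Pb − Ps = 10.5.)
Per-tire burden: buyers $7.5, suppliers $3.
Buyers take the larger share because demand is less price-elastic here (demand slope 2 vs supply slope 5).
The less price-elastic side of the market bears the larger share of a per-unit tax.

Buyers bear the larger share: $7.5 per tire.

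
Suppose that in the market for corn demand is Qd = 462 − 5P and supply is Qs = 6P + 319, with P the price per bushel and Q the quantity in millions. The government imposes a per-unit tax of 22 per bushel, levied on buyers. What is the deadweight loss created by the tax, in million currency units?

Deadweight loss = 660 million.

Before the tax: set 462 − 5P = 6P + 319 → P* = 13, Q* = 397.
With the tax collected from buyers, demand (in seller-price terms) shifts: Qd = 462 − 5(P + 22).
New equilibrium: buyers pay 25, producers receive 3, Q = 337. (Wedge: Pb − Ps = 22.)
Quantity falls by |ΔQ| = |397 − 337| = 60.
DWL = ½ · t · |ΔQ| = ½ · 22 · 60 = 660.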